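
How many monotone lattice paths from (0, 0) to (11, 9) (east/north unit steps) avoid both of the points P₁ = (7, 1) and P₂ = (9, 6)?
Number of paths = 115630

Inclusion–exclusion. Total paths: C(20, 11) = 167960. Through P₁: C(8, 7)·C(12, 4) = 3960. Through P₂: C(15, 9)·C(5, 2) = 50050. Since P₁ is strictly southwest of P₂, a monotone path through both must visit P₁ then P₂; paths through both = C(8, 7)·C(7, 2)·C(5, 2) = 1680. Avoid both = 167960 − 3960 − 50050 + 1680 = 115630.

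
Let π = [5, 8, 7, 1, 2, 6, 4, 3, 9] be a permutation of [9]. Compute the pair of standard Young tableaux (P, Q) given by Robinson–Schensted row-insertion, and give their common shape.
P = [1, 2, 3, 9] / [4, 6] / [5] / [7] / [8];  Q = [1, 2, 6, 9] / [3, 5] / [4] / [7] / [8];  common shape = (4, 2, 1, 1, 1)

Row-insert the values π_1, π_2, … into P one at a time, bumping the leftmost entry strictly greater than the inserted value down to the next row. The recording tableau Q records, in position (i, j), the step at which that cell was added to P.
  Insert 5 (step 1): P = [5];  Q = [1]
  Insert 8 (step 2): P = [5, 8];  Q = [1, 2]
  Insert 7 (step 3): P = [5, 7] / [8];  Q = [1, 2] / [3]
  Insert 1 (step 4): P = [1, 7] / [5] / [8];  Q = [1, 2] / [3] / [4]
  Insert 2 (step 5): P = [1, 2] / [5, 7] / [8];  Q = [1, 2] / [3, 5] / [4]
  Insert 6 (step 6): P = [1, 2, 6] / [5, 7] / [8];  Q = [1, 2, 6] / [3, 5] / [4]
  Insert 4 (step 7): P = [1, 2, 4] / [5, 6] / [7] / [8];  Q = [1, 2, 6] / [3, 5] / [4] / [7]
  Insert 3 (step 8): P = [1, 2, 3] / [4, 6] / [5] / [7] / [8];  Q = [1, 2, 6] / [3, 5] / [4] / [7] / [8]
  Insert 9 (step 9): P = [1, 2, 3, 9] / [4, 6] / [5] / [7] / [8];  Q = [1, 2, 6, 9] / [3, 5] / [4] / [7] / [8]
Final shape: (4, 2, 1, 1, 1).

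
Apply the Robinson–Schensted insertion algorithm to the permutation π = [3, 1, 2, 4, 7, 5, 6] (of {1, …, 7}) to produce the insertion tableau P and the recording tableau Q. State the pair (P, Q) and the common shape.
P = [1, 2, 4, 5, 6] / [3, 7];  Q = [1, 3, 4, 5, 7] / [2, 6];  common shape = (5, 2)

Row-insert the values π_1, π_2, … into P one at a time, bumping the leftmost entry strictly greater than the inserted value down to the next row. The recording tableau Q records, in position (i, j), the step at which that cell was added to P.
  Insert 3 (step 1): P = [3];  Q = [1]
  Insert 1 (step 2): P = [1] / [3];  Q = [1] / [2]
  Insert 2 (step 3): P = [1, 2] / [3];  Q = [1, 3] / [2]
  Insert 4 (step 4): P = [1, 2, 4] / [3];  Q = [1, 3, 4] / [2]
  Insert 7 (step 5): P = [1, 2, 4, 7] / [3];  Q = [1, 3, 4, 5] / [2]
  Insert 5 (step 6): P = [1, 2, 4, 5] / [3, 7];  Q = [1, 3, 4, 5] / [2, 6]
  Insert 6 (step 7): P = [1, 2, 4, 5, 6] / [3, 7];  Q = [1, 3, 4, 5, 7] / [2, 6]
Final shape: (5, 2).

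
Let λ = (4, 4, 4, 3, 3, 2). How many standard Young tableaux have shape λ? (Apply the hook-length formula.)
# SYT of shape (4, 4, 4, 3, 3, 2) = 20785050

Hook-length formula: f^λ = n! / Π hook(c), product over all cells c of the Young diagram. For λ = (4, 4, 4, 3, 3, 2), n = 20 boxes. Hook lengths by row (left-to-right, top-to-bottom): [9, 8, 6, 3]; [8, 7, 5, 2]; [7, 6, 4, 1]; [5, 4, 2]; [4, 3, 1]; [2, 1]. Product of hooks = 117050572800. So f^λ = 20! / 117050572800 = 2432902008176640000 / 117050572800 = 20785050.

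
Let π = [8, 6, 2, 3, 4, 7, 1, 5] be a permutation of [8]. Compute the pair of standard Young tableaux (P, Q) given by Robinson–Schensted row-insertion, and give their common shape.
P = [1, 3, 4, 5] / [2, 7] / [6] / [8];  Q = [1, 4, 5, 6] / [2, 8] / [3] / [7];  common shape = (4, 2, 1, 1)

Row-insert the values π_1, π_2, … into P one at a time, bumping the leftmost entry strictly greater than the inserted value down to the next row. The recording tableau Q records, in position (i, j), the step at which that cell was added to P.
  Insert 8 (step 1): P = [8];  Q = [1]
  Insert 6 (step 2): P = [6] / [8];  Q = [1] / [2]
  Insert 2 (step 3): P = [2] / [6] / [8];  Q = [1] / [2] / [3]
  Insert 3 (step 4): P = [2, 3] / [6] / [8];  Q = [1, 4] / [2] / [3]
  Insert 4 (step 5): P = [2, 3, 4] / [6] / [8];  Q = [1, 4, 5] / [2] / [3]
  Insert 7 (step 6): P = [2, 3, 4, 7] / [6] / [8];  Q = [1, 4, 5, 6] / [2] / [3]
  Insert 1 (step 7): P = [1, 3, 4, 7] / [2] / [6] / [8];  Q = [1, 4, 5, 6] / [2] / [3] / [7]
  Insert 5 (step 8): P = [1, 3, 4, 5] / [2, 7] / [6] / [8];  Q = [1, 4, 5, 6] / [2, 8] / [3] / [7]
Final shape: (4, 2, 1, 1).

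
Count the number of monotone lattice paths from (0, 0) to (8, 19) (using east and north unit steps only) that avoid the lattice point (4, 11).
Number of paths = 1544400

Total paths from (0, 0) to (8, 19): C(27, 8) = 2220075. Paths through (4, 11): (paths (0, 0) → (4, 11)) × (paths (4, 11) → (8, 19)) = C(15, 4) · C(12, 4) = 1365 · 495 = 675675. Avoidance count = 2220075 − 675675 = 1544400.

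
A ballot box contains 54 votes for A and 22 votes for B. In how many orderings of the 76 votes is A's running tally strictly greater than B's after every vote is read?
Strict-lead orderings = 3059687613310755200

Total orderings of the 76 votes with 54 for A: C(76, 54) = 7266758081613043600. By the Bertrand ballot formula (Cycle Lemma / reflection principle), the number of orderings in which A is strictly ahead of B throughout is (p − q)/(p + q) · C(p + q, p) = (54 − 22)/(54 + 22) · 7266758081613043600 = 3059687613310755200.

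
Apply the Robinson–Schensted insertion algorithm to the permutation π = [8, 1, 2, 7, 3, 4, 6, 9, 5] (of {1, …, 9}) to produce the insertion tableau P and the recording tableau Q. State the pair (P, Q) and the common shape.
P = [1, 2, 3, 4, 5, 9] / [6] / [7] / [8];  Q = [1, 3, 4, 6, 7, 8] / [2] / [5] / [9];  common shape = (6, 1, 1, 1)

Row-insert the values π_1, π_2, … into P one at a time, bumping the leftmost entry strictly greater than the inserted value down to the next row. The recording tableau Q records, in position (i, j), the step at which that cell was added to P.
  Insert 8 (step 1): P = [8];  Q = [1]
  Insert 1 (step 2): P = [1] / [8];  Q = [1] / [2]
  Insert 2 (step 3): P = [1, 2] / [8];  Q = [1, 3] / [2]
  Insert 7 (step 4): P = [1, 2, 7] / [8];  Q = [1, 3, 4] / [2]
  Insert 3 (step 5): P = [1, 2, 3] / [7] / [8];  Q = [1, 3, 4] / [2] / [5]
  Insert 4 (step 6): P = [1, 2, 3, 4] / [7] / [8];  Q = [1, 3, 4, 6] / [2] / [5]
  Insert 6 (step 7): P = [1, 2, 3, 4, 6] / [7] / [8];  Q = [1, 3, 4, 6, 7] / [2] / [5]
  Insert 9 (step 8): P = [1, 2, 3, 4, 6, 9] / [7] / [8];  Q = [1, 3, 4, 6, 7, 8] / [2] / [5]
  Insert 5 (step 9): P = [1, 2, 3, 4, 5, 9] / [6] / [7] / [8];  Q = [1, 3, 4, 6, 7, 8] / [2] / [5] / [9]
Final shape: (6, 1, 1, 1).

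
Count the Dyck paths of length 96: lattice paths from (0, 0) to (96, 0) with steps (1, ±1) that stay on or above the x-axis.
C_48 = 131327898242169365477991900

These Dyck paths are counted by the Catalan number C_n = (1/(n + 1)) · C(2n, n). For n = 48: C_48 = (1/49) · C(96, 48) = 6435067013866298908421603100/49 = 131327898242169365477991900.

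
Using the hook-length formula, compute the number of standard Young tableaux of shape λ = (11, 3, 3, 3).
# SYT of shape (11, 3, 3, 3) = 3197700

Hook-length formula: f^λ = n! / Π hook(c), product over all cells c of the Young diagram. For λ = (11, 3, 3, 3), n = 20 boxes. Hook lengths by row (left-to-right, top-to-bottom): [14, 13, 12, 8, 7, 6, 5, 4, 3, 2, 1]; [5, 4, 3]; [4, 3, 2]; [3, 2, 1]. Product of hooks = 760828723200. So f^λ = 20! / 760828723200 = 2432902008176640000 / 760828723200 = 3197700.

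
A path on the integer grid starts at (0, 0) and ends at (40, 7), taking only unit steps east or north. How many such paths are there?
Number of paths = 62891499

A monotone lattice path from (0, 0) to (40, 7) consists of 40 east steps and 7 north steps in some order, so it is determined by which 40 of the 47 steps are east. The count is C(47, 40) = 62891499.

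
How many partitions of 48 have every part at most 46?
p(48, parts ≤ 46) = 147271

Use the recurrence p(n, m) = p(n, m−1) + p(n−m, m): either the largest part is < m (count p(n, m−1)) or the largest part is exactly m (remove one copy of m, count p(n−m, m)). With p(0, ·) = 1 this gives p(48, parts ≤ 46) = 147271. (By conjugating Young diagrams, this also counts partitions of 48 into at most 46 parts.)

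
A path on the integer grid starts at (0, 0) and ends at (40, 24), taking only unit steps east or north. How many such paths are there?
Number of paths = 250649105469666120

A monotone lattice path from (0, 0) to (40, 24) consists of 40 east steps and 24 north steps in some order, so it is determined by which 40 of the 64 steps are east. The count is C(64, 40) = 250649105469666120.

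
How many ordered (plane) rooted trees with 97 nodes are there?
C_96 = 3721443204405954385563870541379246659709506697378694300

These ordered rooted trees are counted by the Catalan number C_n = (1/(n + 1)) · C(2n, n). For n = 96: C_96 = (1/97) · C(192, 96) = 360979990827377575399695442513786925991822149645733347100/97 = 3721443204405954385563870541379246659709506697378694300.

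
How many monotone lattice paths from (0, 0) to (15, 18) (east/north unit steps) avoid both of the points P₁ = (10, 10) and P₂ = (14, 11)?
Number of paths = 771108388

Inclusion–exclusion. Total paths: C(33, 15) = 1037158320. Through P₁: C(20, 10)·C(13, 5) = 237780972. Through P₂: C(25, 14)·C(8, 1) = 35659200. Since P₁ is strictly southwest of P₂, a monotone path through both must visit P₁ then P₂; paths through both = C(20, 10)·C(5, 4)·C(8, 1) = 7390240. Avoid both = 1037158320 − 237780972 − 35659200 + 7390240 = 771108388.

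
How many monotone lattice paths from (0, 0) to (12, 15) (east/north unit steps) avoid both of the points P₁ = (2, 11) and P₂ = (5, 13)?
Number of paths = 17025414

Inclusion–exclusion. Total paths: C(27, 12) = 17383860. Through P₁: C(13, 2)·C(14, 10) = 78078. Through P₂: C(18, 5)·C(9, 7) = 308448. Since P₁ is strictly southwest of P₂, a monotone path through both must visit P₁ then P₂; paths through both = C(13, 2)·C(5, 3)·C(9, 7) = 28080. Avoid both = 17383860 − 78078 − 308448 + 28080 = 17025414.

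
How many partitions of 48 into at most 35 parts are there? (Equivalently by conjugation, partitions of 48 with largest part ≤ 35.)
p(48, parts ≤ 35) = 147001

Use the recurrence p(n, m) = p(n, m−1) + p(n−m, m): either the largest part is < m (count p(n, m−1)) or the largest part is exactly m (remove one copy of m, count p(n−m, m)). With p(0, ·) = 1 this gives p(48, parts ≤ 35) = 147001. (By conjugating Young diagrams, this also counts partitions of 48 into at most 35 parts.)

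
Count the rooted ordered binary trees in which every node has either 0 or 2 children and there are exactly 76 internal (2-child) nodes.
C_76 = 4790408930363303911328386208394864461024520

These full binary trees are counted by the Catalan number C_n = (1/(n + 1)) · C(2n, n). For n = 76: C_76 = (1/77) · C(152, 76) = 368861487637974401172285738046404563498888040/77 = 4790408930363303911328386208394864461024520.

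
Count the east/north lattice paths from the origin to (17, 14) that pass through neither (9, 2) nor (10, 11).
Number of paths = 215994255

Inclusion–exclusion. Total paths: C(31, 17) = 265182525. Through P₁: C(11, 9)·C(20, 8) = 6928350. Through P₂: C(21, 10)·C(10, 7) = 42325920. Since P₁ is strictly southwest of P₂, a monotone path through both must visit P₁ then P₂; paths through both = C(11, 9)·C(10, 1)·C(10, 7) = 66000. Avoid both = 265182525 − 6928350 − 42325920 + 66000 = 215994255.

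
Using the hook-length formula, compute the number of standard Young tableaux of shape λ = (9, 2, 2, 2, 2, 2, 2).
# SYT of shape (9, 2, 2, 2, 2, 2, 2) = 13302432

Hook-length formula: f^λ = n! / Π hook(c), product over all cells c of the Young diagram. For λ = (9, 2, 2, 2, 2, 2, 2), n = 21 boxes. Hook lengths by row (left-to-right, top-to-bottom): [15, 14, 7, 6, 5, 4, 3, 2, 1]; [7, 6]; [6, 5]; [5, 4]; [4, 3]; [3, 2]; [2, 1]. Product of hooks = 3840721920000. So f^λ = 21! / 3840721920000 = 51090942171709440000 / 3840721920000 = 13302432.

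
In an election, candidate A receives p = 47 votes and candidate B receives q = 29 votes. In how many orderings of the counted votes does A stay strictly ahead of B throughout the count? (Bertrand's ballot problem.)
Strict-lead orderings = 195289034476414989600

Total orderings of the 76 votes with 47 for A: C(76, 47) = 824553701122641067200. By the Bertrand ballot formula (Cycle Lemma / reflection principle), the number of orderings in which A is strictly ahead of B throughout is (p − q)/(p + q) · C(p + q, p) = (47 − 29)/(47 + 29) · 824553701122641067200 = 195289034476414989600.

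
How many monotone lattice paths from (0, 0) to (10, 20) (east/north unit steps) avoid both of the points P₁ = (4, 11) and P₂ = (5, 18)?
Number of paths = 22735881

Inclusion–exclusion. Total paths: C(30, 10) = 30045015. Through P₁: C(15, 4)·C(15, 6) = 6831825. Through P₂: C(23, 5)·C(7, 5) = 706629. Since P₁ is strictly southwest of P₂, a monotone path through both must visit P₁ then P₂; paths through both = C(15, 4)·C(8, 1)·C(7, 5) = 229320. Avoid both = 30045015 − 6831825 − 706629 + 229320 = 22735881.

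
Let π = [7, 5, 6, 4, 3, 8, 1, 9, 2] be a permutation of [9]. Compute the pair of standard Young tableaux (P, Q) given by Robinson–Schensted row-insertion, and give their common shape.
P = [1, 2, 8, 9] / [3, 6] / [4] / [5] / [7];  Q = [1, 3, 6, 8] / [2, 9] / [4] / [5] / [7];  common shape = (4, 2, 1, 1, 1)

Row-insert the values π_1, π_2, … into P one at a time, bumping the leftmost entry strictly greater than the inserted value down to the next row. The recording tableau Q records, in position (i, j), the step at which that cell was added to P.
  Insert 7 (step 1): P = [7];  Q = [1]
  Insert 5 (step 2): P = [5] / [7];  Q = [1] / [2]
  Insert 6 (step 3): P = [5, 6] / [7];  Q = [1, 3] / [2]
  Insert 4 (step 4): P = [4, 6] / [5] / [7];  Q = [1, 3] / [2] / [4]
  Insert 3 (step 5): P = [3, 6] / [4] / [5] / [7];  Q = [1, 3] / [2] / [4] / [5]
  Insert 8 (step 6): P = [3, 6, 8] / [4] / [5] / [7];  Q = [1, 3, 6] / [2] / [4] / [5]
  Insert 1 (step 7): P = [1, 6, 8] / [3] / [4] / [5] / [7];  Q = [1, 3, 6] / [2] / [4] / [5] / [7]
  Insert 9 (step 8): P = [1, 6, 8, 9] / [3] / [4] / [5] / [7];  Q = [1, 3, 6, 8] / [2] / [4] / [5] / [7]
  Insert 2 (step 9): P = [1, 2, 8, 9] / [3, 6] / [4] / [5] / [7];  Q = [1, 3, 6, 8] / [2, 9] / [4] / [5] / [7]
Final shape: (4, 2, 1, 1, 1).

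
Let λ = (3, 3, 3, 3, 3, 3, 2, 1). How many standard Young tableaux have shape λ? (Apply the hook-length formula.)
# SYT of shape (3, 3, 3, 3, 3, 3, 2, 1) = 7759752

Hook-length formula: f^λ = n! / Π hook(c), product over all cells c of the Young diagram. For λ = (3, 3, 3, 3, 3, 3, 2, 1), n = 21 boxes. Hook lengths by row (left-to-right, top-to-bottom): [10, 8, 6]; [9, 7, 5]; [8, 6, 4]; [7, 5, 3]; [6, 4, 2]; [5, 3, 1]; [3, 1]; [1]. Product of hooks = 6584094720000. So f^λ = 21! / 6584094720000 = 51090942171709440000 / 6584094720000 = 7759752.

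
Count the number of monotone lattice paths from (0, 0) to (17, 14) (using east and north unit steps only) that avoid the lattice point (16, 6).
Number of paths = 264511008

Total paths from (0, 0) to (17, 14): C(31, 17) = 265182525. Paths through (16, 6): (paths (0, 0) → (16, 6)) × (paths (16, 6) → (17, 14)) = C(22, 16) · C(9, 1) = 74613 · 9 = 671517. Avoidance count = 265182525 − 671517 = 264511008.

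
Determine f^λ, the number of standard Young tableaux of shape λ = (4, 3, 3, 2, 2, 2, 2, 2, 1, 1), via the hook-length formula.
# SYT of shape (4, 3, 3, 2, 2, 2, 2, 2, 1, 1) = 108785754

Hook-length formula: f^λ = n! / Π hook(c), product over all cells c of the Young diagram. For λ = (4, 3, 3, 2, 2, 2, 2, 2, 1, 1), n = 22 boxes. Hook lengths by row (left-to-right, top-to-bottom): [13, 10, 4, 1]; [11, 8, 2]; [10, 7, 1]; [8, 5]; [7, 4]; [6, 3]; [5, 2]; [4, 1]; [2]; [1]. Product of hooks = 10332241920000. So f^λ = 22! / 10332241920000 = 1124000727777607680000 / 10332241920000 = 108785754.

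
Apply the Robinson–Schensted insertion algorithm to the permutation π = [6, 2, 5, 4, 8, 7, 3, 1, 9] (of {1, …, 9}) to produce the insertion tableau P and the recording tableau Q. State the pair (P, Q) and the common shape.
P = [1, 3, 7, 9] / [2, 8] / [4] / [5] / [6];  Q = [1, 3, 5, 9] / [2, 6] / [4] / [7] / [8];  common shape = (4, 2, 1, 1, 1)

Row-insert the values π_1, π_2, … into P one at a time, bumping the leftmost entry strictly greater than the inserted value down to the next row. The recording tableau Q records, in position (i, j), the step at which that cell was added to P.
  Insert 6 (step 1): P = [6];  Q = [1]
  Insert 2 (step 2): P = [2] / [6];  Q = [1] / [2]
  Insert 5 (step 3): P = [2, 5] / [6];  Q = [1, 3] / [2]
  Insert 4 (step 4): P = [2, 4] / [5] / [6];  Q = [1, 3] / [2] / [4]
  Insert 8 (step 5): P = [2, 4, 8] / [5] / [6];  Q = [1, 3, 5] / [2] / [4]
  Insert 7 (step 6): P = [2, 4, 7] / [5, 8] / [6];  Q = [1, 3, 5] / [2, 6] / [4]
  Insert 3 (step 7): P = [2, 3, 7] / [4, 8] / [5] / [6];  Q = [1, 3, 5] / [2, 6] / [4] / [7]
  Insert 1 (step 8): P = [1, 3, 7] / [2, 8] / [4] / [5] / [6];  Q = [1, 3, 5] / [2, 6] / [4] / [7] / [8]
  Insert 9 (step 9): P = [1, 3, 7, 9] / [2, 8] / [4] / [5] / [6];  Q = [1, 3, 5, 9] / [2, 6] / [4] / [7] / [8]
Final shape: (4, 2, 1, 1, 1).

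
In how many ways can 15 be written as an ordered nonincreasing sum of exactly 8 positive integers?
p(15, 8 parts) = 15

Partitions of n into exactly k parts ↔ partitions of n − k into at most k parts (subtract 1 from each part). For n = 15, k = 8, the partitions are: 8+1+1+1+1+1+1+1, 7+2+1+1+1+1+1+1, 6+3+1+1+1+1+1+1, 6+2+2+1+1+1+1+1, 5+4+1+1+1+1+1+1, 5+3+2+1+1+1+1+1, 5+2+2+2+1+1+1+1, 4+4+2+1+1+1+1+1, 4+3+3+1+1+1+1+1, 4+3+2+2+1+1+1+1, 4+2+2+2+2+1+1+1, 3+3+3+2+1+1+1+1, 3+3+2+2+2+1+1+1, 3+2+2+2+2+2+1+1, 2+2+2+2+2+2+2+1. Count = 15.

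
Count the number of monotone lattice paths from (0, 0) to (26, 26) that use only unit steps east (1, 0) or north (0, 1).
Number of paths = 495918532948104

A monotone lattice path from (0, 0) to (26, 26) consists of 26 east steps and 26 north steps in some order, so it is determined by which 26 of the 52 steps are east. The count is C(52, 26) = 495918532948104.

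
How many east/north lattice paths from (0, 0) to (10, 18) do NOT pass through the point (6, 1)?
Number of paths = 13081215

Total paths from (0, 0) to (10, 18): C(28, 10) = 13123110. Paths through (6, 1): (paths (0, 0) → (6, 1)) × (paths (6, 1) → (10, 18)) = C(7, 6) · C(21, 4) = 7 · 5985 = 41895. Avoidance count = 13123110 − 41895 = 13081215.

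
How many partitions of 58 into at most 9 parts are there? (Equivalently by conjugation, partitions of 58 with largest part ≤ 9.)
p(58, parts ≤ 9) = 108527

Use the recurrence p(n, m) = p(n, m−1) + p(n−m, m): either the largest part is < m (count p(n, m−1)) or the largest part is exactly m (remove one copy of m, count p(n−m, m)). With p(0, ·) = 1 this gives p(58, parts ≤ 9) = 108527. (By conjugating Young diagrams, this also counts partitions of 58 into at most 9 parts.)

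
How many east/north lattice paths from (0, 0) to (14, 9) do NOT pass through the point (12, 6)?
Number of paths = 631550

Total paths from (0, 0) to (14, 9): C(23, 14) = 817190. Paths through (12, 6): (paths (0, 0) → (12, 6)) × (paths (12, 6) → (14, 9)) = C(18, 12) · C(5, 2) = 18564 · 10 = 185640. Avoidance count = 817190 − 185640 = 631550.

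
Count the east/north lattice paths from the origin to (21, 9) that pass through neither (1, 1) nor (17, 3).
Number of paths = 7915800

Inclusion–exclusion. Total paths: C(30, 21) = 14307150. Through P₁: C(2, 1)·C(28, 20) = 6216210. Through P₂: C(20, 17)·C(10, 4) = 239400. Since P₁ is strictly southwest of P₂, a monotone path through both must visit P₁ then P₂; paths through both = C(2, 1)·C(18, 16)·C(10, 4) = 64260. Avoid both = 14307150 − 6216210 − 239400 + 64260 = 7915800.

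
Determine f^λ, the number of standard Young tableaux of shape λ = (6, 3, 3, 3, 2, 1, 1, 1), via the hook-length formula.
# SYT of shape (6, 3, 3, 3, 2, 1, 1, 1) = 90956800

Hook-length formula: f^λ = n! / Π hook(c), product over all cells c of the Young diagram. For λ = (6, 3, 3, 3, 2, 1, 1, 1), n = 20 boxes. Hook lengths by row (left-to-right, top-to-bottom): [13, 9, 7, 3, 2, 1]; [9, 5, 3]; [8, 4, 2]; [7, 3, 1]; [5, 1]; [3]; [2]; [1]. Product of hooks = 26747884800. So f^λ = 20! / 26747884800 = 2432902008176640000 / 26747884800 = 90956800.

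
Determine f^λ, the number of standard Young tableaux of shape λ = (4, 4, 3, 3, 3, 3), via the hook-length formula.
# SYT of shape (4, 4, 3, 3, 3, 3) = 6928350

Hook-length formula: f^λ = n! / Π hook(c), product over all cells c of the Young diagram. For λ = (4, 4, 3, 3, 3, 3), n = 20 boxes. Hook lengths by row (left-to-right, top-to-bottom): [9, 8, 7, 2]; [8, 7, 6, 1]; [6, 5, 4]; [5, 4, 3]; [4, 3, 2]; [3, 2, 1]. Product of hooks = 351151718400. So f^λ = 20! / 351151718400 = 2432902008176640000 / 351151718400 = 6928350.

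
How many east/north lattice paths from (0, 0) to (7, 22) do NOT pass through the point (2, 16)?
Number of paths = 1490094

Total paths from (0, 0) to (7, 22): C(29, 7) = 1560780. Paths through (2, 16): (paths (0, 0) → (2, 16)) × (paths (2, 16) → (7, 22)) = C(18, 2) · C(11, 5) = 153 · 462 = 70686. Avoidance count = 1560780 − 70686 = 1490094.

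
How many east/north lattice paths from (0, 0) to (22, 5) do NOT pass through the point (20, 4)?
Number of paths = 48852

Total paths from (0, 0) to (22, 5): C(27, 22) = 80730. Paths through (20, 4): (paths (0, 0) → (20, 4)) × (paths (20, 4) → (22, 5)) = C(24, 20) · C(3, 2) = 10626 · 3 = 31878. Avoidance count = 80730 − 31878 = 48852.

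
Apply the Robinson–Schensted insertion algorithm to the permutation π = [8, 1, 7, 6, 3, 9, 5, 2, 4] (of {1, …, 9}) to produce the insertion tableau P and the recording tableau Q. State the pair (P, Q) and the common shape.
P = [1, 2, 4] / [3, 5] / [6, 9] / [7] / [8];  Q = [1, 3, 6] / [2, 7] / [4, 9] / [5] / [8];  common shape = (3, 2, 2, 1, 1)

Row-insert the values π_1, π_2, … into P one at a time, bumping the leftmost entry strictly greater than the inserted value down to the next row. The recording tableau Q records, in position (i, j), the step at which that cell was added to P.
  Insert 8 (step 1): P = [8];  Q = [1]
  Insert 1 (step 2): P = [1] / [8];  Q = [1] / [2]
  Insert 7 (step 3): P = [1, 7] / [8];  Q = [1, 3] / [2]
  Insert 6 (step 4): P = [1, 6] / [7] / [8];  Q = [1, 3] / [2] / [4]
  Insert 3 (step 5): P = [1, 3] / [6] / [7] / [8];  Q = [1, 3] / [2] / [4] / [5]
  Insert 9 (step 6): P = [1, 3, 9] / [6] / [7] / [8];  Q = [1, 3, 6] / [2] / [4] / [5]
  Insert 5 (step 7): P = [1, 3, 5] / [6, 9] / [7] / [8];  Q = [1, 3, 6] / [2, 7] / [4] / [5]
  Insert 2 (step 8): P = [1, 2, 5] / [3, 9] / [6] / [7] / [8];  Q = [1, 3, 6] / [2, 7] / [4] / [5] / [8]
  Insert 4 (step 9): P = [1, 2, 4] / [3, 5] / [6, 9] / [7] / [8];  Q = [1, 3, 6] / [2, 7] / [4, 9] / [5] / [8]
Final shape: (3, 2, 2, 1, 1).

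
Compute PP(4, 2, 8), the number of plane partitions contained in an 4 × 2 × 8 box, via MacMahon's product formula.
PP(4, 2, 8) = 70785

Evaluate the triple product over i = 1..4, j = 1..2, k = 1..8. The factors are (2/1) · (3/2) · (4/3) · (5/4) · (6/5) · (7/6) · (8/7) · (9/8) · … (64 factors total). The numerators and denominators telescope so the product is an integer; carrying out the multiplication exactly gives PP(4, 2, 8) = 70785.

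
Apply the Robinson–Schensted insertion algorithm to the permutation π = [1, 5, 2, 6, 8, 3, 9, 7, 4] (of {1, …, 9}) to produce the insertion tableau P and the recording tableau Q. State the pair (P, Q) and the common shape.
P = [1, 2, 3, 4, 9] / [5, 6, 7] / [8];  Q = [1, 2, 4, 5, 7] / [3, 6, 8] / [9];  common shape = (5, 3, 1)

Row-insert the values π_1, π_2, … into P one at a time, bumping the leftmost entry strictly greater than the inserted value down to the next row. The recording tableau Q records, in position (i, j), the step at which that cell was added to P.
  Insert 1 (step 1): P = [1];  Q = [1]
  Insert 5 (step 2): P = [1, 5];  Q = [1, 2]
  Insert 2 (step 3): P = [1, 2] / [5];  Q = [1, 2] / [3]
  Insert 6 (step 4): P = [1, 2, 6] / [5];  Q = [1, 2, 4] / [3]
  Insert 8 (step 5): P = [1, 2, 6, 8] / [5];  Q = [1, 2, 4, 5] / [3]
  Insert 3 (step 6): P = [1, 2, 3, 8] / [5, 6];  Q = [1, 2, 4, 5] / [3, 6]
  Insert 9 (step 7): P = [1, 2, 3, 8, 9] / [5, 6];  Q = [1, 2, 4, 5, 7] / [3, 6]
  Insert 7 (step 8): P = [1, 2, 3, 7, 9] / [5, 6, 8];  Q = [1, 2, 4, 5, 7] / [3, 6, 8]
  Insert 4 (step 9): P = [1, 2, 3, 4, 9] / [5, 6, 7] / [8];  Q = [1, 2, 4, 5, 7] / [3, 6, 8] / [9]
Final shape: (5, 3, 1).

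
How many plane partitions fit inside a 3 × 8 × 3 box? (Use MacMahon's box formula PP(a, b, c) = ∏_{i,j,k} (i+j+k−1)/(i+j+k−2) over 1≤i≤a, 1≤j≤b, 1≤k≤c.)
PP(3, 8, 3) = 259545

Evaluate the triple product over i = 1..3, j = 1..8, k = 1..3. The factors are (2/1) · (3/2) · (4/3) · (3/2) · (4/3) · (5/4) · (4/3) · (5/4) · … (72 factors total). The numerators and denominators telescope so the product is an integer; carrying out the multiplication exactly gives PP(3, 8, 3) = 259545.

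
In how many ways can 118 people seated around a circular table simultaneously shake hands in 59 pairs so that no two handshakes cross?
C_59 = 405944995127576985730643443367112

These noncrossing handshakes are counted by the Catalan number C_n = (1/(n + 1)) · C(2n, n). For n = 59: C_59 = (1/60) · C(118, 59) = 24356699707654619143838606602026720/60 = 405944995127576985730643443367112.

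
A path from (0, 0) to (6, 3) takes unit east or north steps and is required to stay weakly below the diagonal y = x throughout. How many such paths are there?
Number of paths = 48

By the reflection principle (André's argument), the number of monotone paths to (6, 3) with n ≤ m that never go above y = x is C(9, 6) − C(9, 7) = 84 − 36 = 48.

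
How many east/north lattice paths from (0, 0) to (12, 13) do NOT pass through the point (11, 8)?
Number of paths = 4746808

Total paths from (0, 0) to (12, 13): C(25, 12) = 5200300. Paths through (11, 8): (paths (0, 0) → (11, 8)) × (paths (11, 8) → (12, 13)) = C(19, 11) · C(6, 1) = 75582 · 6 = 453492. Avoidance count = 5200300 − 453492 = 4746808.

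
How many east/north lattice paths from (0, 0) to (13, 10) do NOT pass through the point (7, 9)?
Number of paths = 1063986

Total paths from (0, 0) to (13, 10): C(23, 13) = 1144066. Paths through (7, 9): (paths (0, 0) → (7, 9)) × (paths (7, 9) → (13, 10)) = C(16, 7) · C(7, 6) = 11440 · 7 = 80080. Avoidance count = 1144066 − 80080 = 1063986.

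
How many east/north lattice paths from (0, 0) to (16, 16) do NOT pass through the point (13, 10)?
Number of paths = 504978846

Total paths from (0, 0) to (16, 16): C(32, 16) = 601080390. Paths through (13, 10): (paths (0, 0) → (13, 10)) × (paths (13, 10) → (16, 16)) = C(23, 13) · C(9, 3) = 1144066 · 84 = 96101544. Avoidance count = 601080390 − 96101544 = 504978846.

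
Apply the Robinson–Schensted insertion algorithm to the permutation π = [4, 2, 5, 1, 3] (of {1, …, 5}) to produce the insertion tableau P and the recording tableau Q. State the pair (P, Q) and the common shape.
P = [1, 3] / [2, 5] / [4];  Q = [1, 3] / [2, 5] / [4];  common shape = (2, 2, 1)

Row-insert the values π_1, π_2, … into P one at a time, bumping the leftmost entry strictly greater than the inserted value down to the next row. The recording tableau Q records, in position (i, j), the step at which that cell was added to P.
  Insert 4 (step 1): P = [4];  Q = [1]
  Insert 2 (step 2): P = [2] / [4];  Q = [1] / [2]
  Insert 5 (step 3): P = [2, 5] / [4];  Q = [1, 3] / [2]
  Insert 1 (step 4): P = [1, 5] / [2] / [4];  Q = [1, 3] / [2] / [4]
  Insert 3 (step 5): P = [1, 3] / [2, 5] / [4];  Q = [1, 3] / [2, 5] / [4]
Final shape: (2, 2, 1).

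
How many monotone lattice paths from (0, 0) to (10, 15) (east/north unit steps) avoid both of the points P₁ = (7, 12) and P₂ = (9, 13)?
Number of paths = 1222232

Inclusion–exclusion. Total paths: C(25, 10) = 3268760. Through P₁: C(19, 7)·C(6, 3) = 1007760. Through P₂: C(22, 9)·C(3, 1) = 1492260. Since P₁ is strictly southwest of P₂, a monotone path through both must visit P₁ then P₂; paths through both = C(19, 7)·C(3, 2)·C(3, 1) = 453492. Avoid both = 3268760 − 1007760 − 1492260 + 453492 = 1222232.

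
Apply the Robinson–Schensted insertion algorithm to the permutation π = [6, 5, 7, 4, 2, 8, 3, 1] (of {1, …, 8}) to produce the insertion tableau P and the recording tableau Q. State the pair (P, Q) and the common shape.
P = [1, 3, 8] / [2, 7] / [4] / [5] / [6];  Q = [1, 3, 6] / [2, 7] / [4] / [5] / [8];  common shape = (3, 2, 1, 1, 1)

Row-insert the values π_1, π_2, … into P one at a time, bumping the leftmost entry strictly greater than the inserted value down to the next row. The recording tableau Q records, in position (i, j), the step at which that cell was added to P.
  Insert 6 (step 1): P = [6];  Q = [1]
  Insert 5 (step 2): P = [5] / [6];  Q = [1] / [2]
  Insert 7 (step 3): P = [5, 7] / [6];  Q = [1, 3] / [2]
  Insert 4 (step 4): P = [4, 7] / [5] / [6];  Q = [1, 3] / [2] / [4]
  Insert 2 (step 5): P = [2, 7] / [4] / [5] / [6];  Q = [1, 3] / [2] / [4] / [5]
  Insert 8 (step 6): P = [2, 7, 8] / [4] / [5] / [6];  Q = [1, 3, 6] / [2] / [4] / [5]
  Insert 3 (step 7): P = [2, 3, 8] / [4, 7] / [5] / [6];  Q = [1, 3, 6] / [2, 7] / [4] / [5]
  Insert 1 (step 8): P = [1, 3, 8] / [2, 7] / [4] / [5] / [6];  Q = [1, 3, 6] / [2, 7] / [4] / [5] / [8]
Final shape: (3, 2, 1, 1, 1).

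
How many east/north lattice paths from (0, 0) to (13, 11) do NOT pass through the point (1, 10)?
Number of paths = 2496001

Total paths from (0, 0) to (13, 11): C(24, 13) = 2496144. Paths through (1, 10): (paths (0, 0) → (1, 10)) × (paths (1, 10) → (13, 11)) = C(11, 1) · C(13, 12) = 11 · 13 = 143. Avoidance count = 2496144 − 143 = 2496001.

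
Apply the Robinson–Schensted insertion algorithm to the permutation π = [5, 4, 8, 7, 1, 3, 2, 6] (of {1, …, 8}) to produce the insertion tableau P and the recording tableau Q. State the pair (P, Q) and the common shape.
P = [1, 2, 6] / [3, 7] / [4, 8] / [5];  Q = [1, 3, 8] / [2, 4] / [5, 6] / [7];  common shape = (3, 2, 2, 1)

Row-insert the values π_1, π_2, … into P one at a time, bumping the leftmost entry strictly greater than the inserted value down to the next row. The recording tableau Q records, in position (i, j), the step at which that cell was added to P.
  Insert 5 (step 1): P = [5];  Q = [1]
  Insert 4 (step 2): P = [4] / [5];  Q = [1] / [2]
  Insert 8 (step 3): P = [4, 8] / [5];  Q = [1, 3] / [2]
  Insert 7 (step 4): P = [4, 7] / [5, 8];  Q = [1, 3] / [2, 4]
  Insert 1 (step 5): P = [1, 7] / [4, 8] / [5];  Q = [1, 3] / [2, 4] / [5]
  Insert 3 (step 6): P = [1, 3] / [4, 7] / [5, 8];  Q = [1, 3] / [2, 4] / [5, 6]
  Insert 2 (step 7): P = [1, 2] / [3, 7] / [4, 8] / [5];  Q = [1, 3] / [2, 4] / [5, 6] / [7]
  Insert 6 (step 8): P = [1, 2, 6] / [3, 7] / [4, 8] / [5];  Q = [1, 3, 8] / [2, 4] / [5, 6] / [7]
Final shape: (3, 2, 2, 1).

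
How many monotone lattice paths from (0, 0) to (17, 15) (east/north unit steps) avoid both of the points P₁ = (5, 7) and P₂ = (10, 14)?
Number of paths = 455282544

Inclusion–exclusion. Total paths: C(32, 17) = 565722720. Through P₁: C(12, 5)·C(20, 12) = 99768240. Through P₂: C(24, 10)·C(8, 7) = 15690048. Since P₁ is strictly southwest of P₂, a monotone path through both must visit P₁ then P₂; paths through both = C(12, 5)·C(12, 5)·C(8, 7) = 5018112. Avoid both = 565722720 − 99768240 − 15690048 + 5018112 = 455282544.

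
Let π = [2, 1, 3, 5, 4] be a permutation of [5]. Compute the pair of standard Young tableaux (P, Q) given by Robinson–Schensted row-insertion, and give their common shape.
P = [1, 3, 4] / [2, 5];  Q = [1, 3, 4] / [2, 5];  common shape = (3, 2)

Row-insert the values π_1, π_2, … into P one at a time, bumping the leftmost entry strictly greater than the inserted value down to the next row. The recording tableau Q records, in position (i, j), the step at which that cell was added to P.
  Insert 2 (step 1): P = [2];  Q = [1]
  Insert 1 (step 2): P = [1] / [2];  Q = [1] / [2]
  Insert 3 (step 3): P = [1, 3] / [2];  Q = [1, 3] / [2]
  Insert 5 (step 4): P = [1, 3, 5] / [2];  Q = [1, 3, 4] / [2]
  Insert 4 (step 5): P = [1, 3, 4] / [2, 5];  Q = [1, 3, 4] / [2, 5]
Final shape: (3, 2).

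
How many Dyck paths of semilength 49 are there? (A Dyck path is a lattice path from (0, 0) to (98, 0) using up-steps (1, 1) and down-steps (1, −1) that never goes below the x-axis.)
C_49 = 509552245179617138054608572

These Dyck paths are counted by the Catalan number C_n = (1/(n + 1)) · C(2n, n). For n = 49: C_49 = (1/50) · C(98, 49) = 25477612258980856902730428600/50 = 509552245179617138054608572.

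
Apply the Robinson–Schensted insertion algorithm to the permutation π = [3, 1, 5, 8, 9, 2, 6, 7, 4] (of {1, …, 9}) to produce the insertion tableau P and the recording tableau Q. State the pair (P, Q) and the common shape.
P = [1, 2, 4, 7] / [3, 5, 6, 9] / [8];  Q = [1, 3, 4, 5] / [2, 6, 7, 8] / [9];  common shape = (4, 4, 1)

Row-insert the values π_1, π_2, … into P one at a time, bumping the leftmost entry strictly greater than the inserted value down to the next row. The recording tableau Q records, in position (i, j), the step at which that cell was added to P.
  Insert 3 (step 1): P = [3];  Q = [1]
  Insert 1 (step 2): P = [1] / [3];  Q = [1] / [2]
  Insert 5 (step 3): P = [1, 5] / [3];  Q = [1, 3] / [2]
  Insert 8 (step 4): P = [1, 5, 8] / [3];  Q = [1, 3, 4] / [2]
  Insert 9 (step 5): P = [1, 5, 8, 9] / [3];  Q = [1, 3, 4, 5] / [2]
  Insert 2 (step 6): P = [1, 2, 8, 9] / [3, 5];  Q = [1, 3, 4, 5] / [2, 6]
  Insert 6 (step 7): P = [1, 2, 6, 9] / [3, 5, 8];  Q = [1, 3, 4, 5] / [2, 6, 7]
  Insert 7 (step 8): P = [1, 2, 6, 7] / [3, 5, 8, 9];  Q = [1, 3, 4, 5] / [2, 6, 7, 8]
  Insert 4 (step 9): P = [1, 2, 4, 7] / [3, 5, 6, 9] / [8];  Q = [1, 3, 4, 5] / [2, 6, 7, 8] / [9]
Final shape: (4, 4, 1).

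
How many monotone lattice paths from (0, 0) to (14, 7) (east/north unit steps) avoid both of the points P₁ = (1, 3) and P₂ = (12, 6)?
Number of paths = 55436

Inclusion–exclusion. Total paths: C(21, 14) = 116280. Through P₁: C(4, 1)·C(17, 13) = 9520. Through P₂: C(18, 12)·C(3, 2) = 55692. Since P₁ is strictly southwest of P₂, a monotone path through both must visit P₁ then P₂; paths through both = C(4, 1)·C(14, 11)·C(3, 2) = 4368. Avoid both = 116280 − 9520 − 55692 + 4368 = 55436.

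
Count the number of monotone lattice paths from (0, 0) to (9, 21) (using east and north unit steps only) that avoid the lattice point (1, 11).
Number of paths = 13782054

Total paths from (0, 0) to (9, 21): C(30, 9) = 14307150. Paths through (1, 11): (paths (0, 0) → (1, 11)) × (paths (1, 11) → (9, 21)) = C(12, 1) · C(18, 8) = 12 · 43758 = 525096. Avoidance count = 14307150 − 525096 = 13782054.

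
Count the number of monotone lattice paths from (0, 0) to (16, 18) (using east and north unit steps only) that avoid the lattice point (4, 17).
Number of paths = 2203883625

Total paths from (0, 0) to (16, 18): C(34, 16) = 2203961430. Paths through (4, 17): (paths (0, 0) → (4, 17)) × (paths (4, 17) → (16, 18)) = C(21, 4) · C(13, 12) = 5985 · 13 = 77805. Avoidance count = 2203961430 − 77805 = 2203883625.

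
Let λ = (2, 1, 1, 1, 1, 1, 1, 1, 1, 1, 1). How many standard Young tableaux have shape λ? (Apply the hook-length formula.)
# SYT of shape (2, 1, 1, 1, 1, 1, 1, 1, 1, 1, 1) = 11

Hook-length formula: f^λ = n! / Π hook(c), product over all cells c of the Young diagram. For λ = (2, 1, 1, 1, 1, 1, 1, 1, 1, 1, 1), n = 12 boxes. Hook lengths by row (left-to-right, top-to-bottom): [12, 1]; [10]; [9]; [8]; [7]; [6]; [5]; [4]; [3]; [2]; [1]. Product of hooks = 43545600. So f^λ = 12! / 43545600 = 479001600 / 43545600 = 11.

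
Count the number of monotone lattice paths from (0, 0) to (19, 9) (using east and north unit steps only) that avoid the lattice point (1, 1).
Number of paths = 3782350

Total paths from (0, 0) to (19, 9): C(28, 19) = 6906900. Paths through (1, 1): (paths (0, 0) → (1, 1)) × (paths (1, 1) → (19, 9)) = C(2, 1) · C(26, 18) = 2 · 1562275 = 3124550. Avoidance count = 6906900 − 3124550 = 3782350.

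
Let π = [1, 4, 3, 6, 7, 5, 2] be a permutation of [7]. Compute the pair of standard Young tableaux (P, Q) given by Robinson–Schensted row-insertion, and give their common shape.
P = [1, 2, 5, 7] / [3, 6] / [4];  Q = [1, 2, 4, 5] / [3, 6] / [7];  common shape = (4, 2, 1)

Row-insert the values π_1, π_2, … into P one at a time, bumping the leftmost entry strictly greater than the inserted value down to the next row. The recording tableau Q records, in position (i, j), the step at which that cell was added to P.
  Insert 1 (step 1): P = [1];  Q = [1]
  Insert 4 (step 2): P = [1, 4];  Q = [1, 2]
  Insert 3 (step 3): P = [1, 3] / [4];  Q = [1, 2] / [3]
  Insert 6 (step 4): P = [1, 3, 6] / [4];  Q = [1, 2, 4] / [3]
  Insert 7 (step 5): P = [1, 3, 6, 7] / [4];  Q = [1, 2, 4, 5] / [3]
  Insert 5 (step 6): P = [1, 3, 5, 7] / [4, 6];  Q = [1, 2, 4, 5] / [3, 6]
  Insert 2 (step 7): P = [1, 2, 5, 7] / [3, 6] / [4];  Q = [1, 2, 4, 5] / [3, 6] / [7]
Final shape: (4, 2, 1).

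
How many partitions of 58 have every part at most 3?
p(58, parts ≤ 3) = 310

Use the recurrence p(n, m) = p(n, m−1) + p(n−m, m): either the largest part is < m (count p(n, m−1)) or the largest part is exactly m (remove one copy of m, count p(n−m, m)). With p(0, ·) = 1 this gives p(58, parts ≤ 3) = 310. (By conjugating Young diagrams, this also counts partitions of 58 into at most 3 parts.)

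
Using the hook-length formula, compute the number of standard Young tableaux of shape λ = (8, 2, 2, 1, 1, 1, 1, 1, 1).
# SYT of shape (8, 2, 2, 1, 1, 1, 1, 1, 1) = 595595

Hook-length formula: f^λ = n! / Π hook(c), product over all cells c of the Young diagram. For λ = (8, 2, 2, 1, 1, 1, 1, 1, 1), n = 18 boxes. Hook lengths by row (left-to-right, top-to-bottom): [16, 9, 6, 5, 4, 3, 2, 1]; [9, 2]; [8, 1]; [6]; [5]; [4]; [3]; [2]; [1]. Product of hooks = 10749542400. So f^λ = 18! / 10749542400 = 6402373705728000 / 10749542400 = 595595.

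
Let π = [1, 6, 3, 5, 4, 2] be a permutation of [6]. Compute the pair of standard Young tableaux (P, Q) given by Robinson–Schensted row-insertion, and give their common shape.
P = [1, 2, 4] / [3] / [5] / [6];  Q = [1, 2, 4] / [3] / [5] / [6];  common shape = (3, 1, 1, 1)

Row-insert the values π_1, π_2, … into P one at a time, bumping the leftmost entry strictly greater than the inserted value down to the next row. The recording tableau Q records, in position (i, j), the step at which that cell was added to P.
  Insert 1 (step 1): P = [1];  Q = [1]
  Insert 6 (step 2): P = [1, 6];  Q = [1, 2]
  Insert 3 (step 3): P = [1, 3] / [6];  Q = [1, 2] / [3]
  Insert 5 (step 4): P = [1, 3, 5] / [6];  Q = [1, 2, 4] / [3]
  Insert 4 (step 5): P = [1, 3, 4] / [5] / [6];  Q = [1, 2, 4] / [3] / [5]
  Insert 2 (step 6): P = [1, 2, 4] / [3] / [5] / [6];  Q = [1, 2, 4] / [3] / [5] / [6]
Final shape: (3, 1, 1, 1).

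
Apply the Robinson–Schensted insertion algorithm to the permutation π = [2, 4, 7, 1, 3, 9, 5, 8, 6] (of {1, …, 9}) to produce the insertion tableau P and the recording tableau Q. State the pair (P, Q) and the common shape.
P = [1, 3, 5, 6] / [2, 4, 7, 8] / [9];  Q = [1, 2, 3, 6] / [4, 5, 7, 8] / [9];  common shape = (4, 4, 1)

Row-insert the values π_1, π_2, … into P one at a time, bumping the leftmost entry strictly greater than the inserted value down to the next row. The recording tableau Q records, in position (i, j), the step at which that cell was added to P.
  Insert 2 (step 1): P = [2];  Q = [1]
  Insert 4 (step 2): P = [2, 4];  Q = [1, 2]
  Insert 7 (step 3): P = [2, 4, 7];  Q = [1, 2, 3]
  Insert 1 (step 4): P = [1, 4, 7] / [2];  Q = [1, 2, 3] / [4]
  Insert 3 (step 5): P = [1, 3, 7] / [2, 4];  Q = [1, 2, 3] / [4, 5]
  Insert 9 (step 6): P = [1, 3, 7, 9] / [2, 4];  Q = [1, 2, 3, 6] / [4, 5]
  Insert 5 (step 7): P = [1, 3, 5, 9] / [2, 4, 7];  Q = [1, 2, 3, 6] / [4, 5, 7]
  Insert 8 (step 8): P = [1, 3, 5, 8] / [2, 4, 7, 9];  Q = [1, 2, 3, 6] / [4, 5, 7, 8]
  Insert 6 (step 9): P = [1, 3, 5, 6] / [2, 4, 7, 8] / [9];  Q = [1, 2, 3, 6] / [4, 5, 7, 8] / [9]
Final shape: (4, 4, 1).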